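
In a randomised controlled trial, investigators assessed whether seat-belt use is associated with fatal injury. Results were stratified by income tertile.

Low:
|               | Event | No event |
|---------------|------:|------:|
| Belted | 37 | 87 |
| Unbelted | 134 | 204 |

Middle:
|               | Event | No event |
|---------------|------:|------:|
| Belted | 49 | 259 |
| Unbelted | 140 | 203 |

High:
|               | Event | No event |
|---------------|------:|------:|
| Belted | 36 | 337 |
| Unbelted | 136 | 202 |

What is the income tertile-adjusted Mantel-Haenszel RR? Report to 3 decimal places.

RR_MH = Σ(aᵢ·n₀ᵢ/nᵢ) / Σ(cᵢ·n₁ᵢ/nᵢ), with n₁ᵢ = aᵢ+bᵢ (exposed), n₀ᵢ = cᵢ+dᵢ (unexposed), nᵢ = n₁ᵢ+n₀ᵢ.
Stratum 1 (Low): n₁ = 124, n₀ = 338, n = 462; a·n₀/n = 37·338/462 = 27.0693; c·n₁/n = 134·124/462 = 35.9654
Stratum 2 (Middle): n₁ = 308, n₀ = 343, n = 651; a·n₀/n = 49·343/651 = 25.8172; c·n₁/n = 140·308/651 = 66.2366
Stratum 3 (High): n₁ = 373, n₀ = 338, n = 711; a·n₀/n = 36·338/711 = 17.1139; c·n₁/n = 136·373/711 = 71.3474
RR_MH = (27.0693 + 25.8172 + 17.1139) / (35.9654 + 66.2366 + 71.3474) = 70.0004 / 173.5493 = 0.40335

0.403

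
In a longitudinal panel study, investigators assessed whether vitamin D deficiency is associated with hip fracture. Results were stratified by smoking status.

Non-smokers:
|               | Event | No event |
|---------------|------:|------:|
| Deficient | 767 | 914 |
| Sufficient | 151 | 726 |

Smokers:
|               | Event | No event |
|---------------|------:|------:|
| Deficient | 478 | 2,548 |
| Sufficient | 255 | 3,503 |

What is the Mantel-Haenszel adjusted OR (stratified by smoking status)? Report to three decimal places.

3.102

OR_MH = Σ(aᵢdᵢ/nᵢ) / Σ(bᵢcᵢ/nᵢ), where nᵢ is the stratum total.
Stratum 1 (Non-smokers): n = 2558; a·d/n = 767·726/2558 = 217.6865; b·c/n = 914·151/2558 = 53.9539
Stratum 2 (Smokers): n = 6784; a·d/n = 478·3503/6784 = 246.8210; b·c/n = 2548·255/6784 = 95.7754
OR_MH = (217.6865 + 246.8210) / (53.9539 + 95.7754) = 464.5075 / 149.7292 = 3.10232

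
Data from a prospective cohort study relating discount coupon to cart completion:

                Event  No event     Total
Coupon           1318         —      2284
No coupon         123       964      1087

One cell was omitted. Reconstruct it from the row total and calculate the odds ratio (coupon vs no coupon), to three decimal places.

The missing cell is in the exposed row: 2284 − 1318 = 966.
So a = 1318, b = 966, c = 123, d = 964.
OR = (a·d)/(b·c) = (1318 × 964) / (966 × 123) = 1270552 / 118818 = 10.69326

10.693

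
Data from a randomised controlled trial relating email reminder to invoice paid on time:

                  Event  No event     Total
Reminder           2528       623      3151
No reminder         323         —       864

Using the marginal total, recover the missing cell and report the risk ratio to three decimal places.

The missing cell is in the unexposed row: 864 − 323 = 541.
So a = 2528, b = 623, c = 323, d = 541.
RR = [a/(a+b)] / [c/(c+d)] = (2528/3151) / (323/864) = 0.80228/0.37384 = 2.14605

2.146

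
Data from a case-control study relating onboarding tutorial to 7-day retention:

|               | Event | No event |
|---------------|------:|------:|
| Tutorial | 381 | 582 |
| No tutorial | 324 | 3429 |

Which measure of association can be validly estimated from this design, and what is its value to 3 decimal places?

6.928

Cells: a = 381, b = 582, c = 324, d = 3429.
This is a case-control study: participants were sampled on outcome status, so risks in the source population cannot be estimated directly — relative risk is not valid here. The odds ratio is the appropriate measure.
OR = (a·d)/(b·c) = (381 × 3429) / (582 × 324) = 1306449 / 188568 = 6.92826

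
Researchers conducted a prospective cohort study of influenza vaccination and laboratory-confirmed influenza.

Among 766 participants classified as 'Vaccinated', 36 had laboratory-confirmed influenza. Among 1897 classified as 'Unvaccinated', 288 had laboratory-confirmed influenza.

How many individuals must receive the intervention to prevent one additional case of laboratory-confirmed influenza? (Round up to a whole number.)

Risk in treated group = 36/766 = 0.04700; risk in control = 288/1897 = 0.15182.
Absolute risk reduction = 0.15182 − 0.04700 = 0.10482
NNT = 1 / ARR = 1 / 0.10482 = 9.540 → round up → 10

10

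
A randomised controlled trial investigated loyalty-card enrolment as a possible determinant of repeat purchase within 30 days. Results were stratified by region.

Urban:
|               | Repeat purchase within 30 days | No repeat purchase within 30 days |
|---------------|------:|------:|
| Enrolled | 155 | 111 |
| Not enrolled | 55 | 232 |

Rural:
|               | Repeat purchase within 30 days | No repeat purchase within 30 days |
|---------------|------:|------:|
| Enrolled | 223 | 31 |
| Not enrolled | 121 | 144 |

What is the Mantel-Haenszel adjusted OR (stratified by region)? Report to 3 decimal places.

6.947

OR_MH = Σ(aᵢdᵢ/nᵢ) / Σ(bᵢcᵢ/nᵢ), where nᵢ is the stratum total.
Stratum 1 (Urban): n = 553; a·d/n = 155·232/553 = 65.0271; b·c/n = 111·55/553 = 11.0398
Stratum 2 (Rural): n = 519; a·d/n = 223·144/519 = 61.8728; b·c/n = 31·121/519 = 7.2274
OR_MH = (65.0271 + 61.8728) / (11.0398 + 7.2274) = 126.9000 / 18.2671 = 6.94690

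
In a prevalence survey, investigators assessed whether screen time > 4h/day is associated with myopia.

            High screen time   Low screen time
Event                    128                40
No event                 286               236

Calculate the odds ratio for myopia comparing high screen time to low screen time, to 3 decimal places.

Reading the table with exposure as columns: a = 128 (High screen time, case), b = 286 (High screen time, non-case), c = 40 (Low screen time, case), d = 236.
OR = (a·d)/(b·c) = (128 × 236) / (286 × 40) = 30208 / 11440 = 2.64056
The odds of myopia are about 2.64 times as high in the high screen time group.

2.641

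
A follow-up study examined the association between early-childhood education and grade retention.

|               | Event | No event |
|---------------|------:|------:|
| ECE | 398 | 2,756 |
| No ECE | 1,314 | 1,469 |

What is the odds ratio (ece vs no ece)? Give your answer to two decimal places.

Cells: a = 398, b = 2756, c = 1314, d = 1469.
OR = (a·d)/(b·c) = (398 × 1469) / (2756 × 1314) = 584662 / 3621384 = 0.16145
Exposure is associated with lower odds of grade retention (OR = 0.16 < 1).

0.16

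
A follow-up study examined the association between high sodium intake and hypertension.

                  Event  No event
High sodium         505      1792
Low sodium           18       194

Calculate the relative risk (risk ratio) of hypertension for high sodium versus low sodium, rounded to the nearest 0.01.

2.59

Cells: a = 505, b = 1792, c = 18, d = 194.
Risk in exposed = 505/2297 = 0.21985; risk in unexposed = 18/212 = 0.08491.
RR = 0.21985 / 0.08491 = 2.58937
The risk among the exposed is 2.59 times that among the unexposed.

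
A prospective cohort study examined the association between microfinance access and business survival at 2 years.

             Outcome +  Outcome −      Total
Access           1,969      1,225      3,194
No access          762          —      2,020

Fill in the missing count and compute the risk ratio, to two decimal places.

The missing cell is in the unexposed row: 2020 − 762 = 1258.
So a = 1969, b = 1225, c = 762, d = 1258.
RR = [a/(a+b)] / [c/(c+d)] = (1969/3194) / (762/2020) = 0.61647/0.37723 = 1.63421

1.63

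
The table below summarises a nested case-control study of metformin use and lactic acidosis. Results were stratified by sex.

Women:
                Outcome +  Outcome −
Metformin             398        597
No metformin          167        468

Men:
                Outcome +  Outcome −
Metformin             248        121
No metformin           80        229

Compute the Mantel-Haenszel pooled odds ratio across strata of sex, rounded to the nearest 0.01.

2.63

OR_MH = Σ(aᵢdᵢ/nᵢ) / Σ(bᵢcᵢ/nᵢ), where nᵢ is the stratum total.
Stratum 1 (Women): n = 1630; a·d/n = 398·468/1630 = 114.2724; b·c/n = 597·167/1630 = 61.1650
Stratum 2 (Men): n = 678; a·d/n = 248·229/678 = 83.7640; b·c/n = 121·80/678 = 14.2773
OR_MH = (114.2724 + 83.7640) / (61.1650 + 14.2773) = 198.0364 / 75.4423 = 2.62500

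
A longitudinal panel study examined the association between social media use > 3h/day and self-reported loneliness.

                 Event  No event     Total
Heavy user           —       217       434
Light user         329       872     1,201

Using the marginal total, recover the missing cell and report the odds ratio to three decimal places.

2.650

The missing cell is in the exposed row: 434 − 217 = 217.
So a = 217, b = 217, c = 329, d = 872.
OR = (a·d)/(b·c) = (217 × 872) / (217 × 329) = 189224 / 71393 = 2.65046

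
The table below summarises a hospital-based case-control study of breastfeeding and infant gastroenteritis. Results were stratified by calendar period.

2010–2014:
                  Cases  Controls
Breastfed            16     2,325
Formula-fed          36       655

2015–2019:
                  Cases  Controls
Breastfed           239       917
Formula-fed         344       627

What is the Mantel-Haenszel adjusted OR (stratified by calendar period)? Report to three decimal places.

OR_MH = Σ(aᵢdᵢ/nᵢ) / Σ(bᵢcᵢ/nᵢ), where nᵢ is the stratum total.
Stratum 1 (2010–2014): n = 3032; a·d/n = 16·655/3032 = 3.4565; b·c/n = 2325·36/3032 = 27.6055
Stratum 2 (2015–2019): n = 2127; a·d/n = 239·627/2127 = 70.4528; b·c/n = 917·344/2127 = 148.3065
OR_MH = (3.4565 + 70.4528) / (27.6055 + 148.3065) = 73.9092 / 175.9121 = 0.42015

0.420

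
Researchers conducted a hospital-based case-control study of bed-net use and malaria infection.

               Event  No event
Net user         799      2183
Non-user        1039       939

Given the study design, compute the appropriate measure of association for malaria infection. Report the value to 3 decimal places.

0.331

Cells: a = 799, b = 2183, c = 1039, d = 939.
This is a hospital-based case-control study: participants were sampled on outcome status, so risks in the source population cannot be estimated directly — relative risk is not valid here. The odds ratio is the appropriate measure.
OR = (a·d)/(b·c) = (799 × 939) / (2183 × 1039) = 750261 / 2268137 = 0.33078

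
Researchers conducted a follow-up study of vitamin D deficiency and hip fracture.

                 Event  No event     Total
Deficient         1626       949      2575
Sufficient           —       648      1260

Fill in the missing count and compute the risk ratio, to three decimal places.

1.300

The missing cell is in the unexposed row: 1260 − 648 = 612.
So a = 1626, b = 949, c = 612, d = 648.
RR = [a/(a+b)] / [c/(c+d)] = (1626/2575) / (612/1260) = 0.63146/0.48571 = 1.30006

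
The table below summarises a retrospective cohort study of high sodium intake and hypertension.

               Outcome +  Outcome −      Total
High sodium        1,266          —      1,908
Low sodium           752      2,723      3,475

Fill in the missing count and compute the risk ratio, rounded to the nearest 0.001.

The missing cell is in the exposed row: 1908 − 1266 = 642.
So a = 1266, b = 642, c = 752, d = 2723.
RR = [a/(a+b)] / [c/(c+d)] = (1266/1908) / (752/3475) = 0.66352/0.21640 = 3.06614

3.066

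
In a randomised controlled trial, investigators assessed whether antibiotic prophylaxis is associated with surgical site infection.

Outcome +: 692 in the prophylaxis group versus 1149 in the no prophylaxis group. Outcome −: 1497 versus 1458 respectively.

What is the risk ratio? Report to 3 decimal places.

From the description: a = 692, b = 1497, c = 1149, d = 1458.
Risk in exposed = 692/2189 = 0.31613; risk in unexposed = 1149/2607 = 0.44074.
RR = 0.31613 / 0.44074 = 0.71727
The risk is 28% lower among the exposed than among the unexposed.

0.717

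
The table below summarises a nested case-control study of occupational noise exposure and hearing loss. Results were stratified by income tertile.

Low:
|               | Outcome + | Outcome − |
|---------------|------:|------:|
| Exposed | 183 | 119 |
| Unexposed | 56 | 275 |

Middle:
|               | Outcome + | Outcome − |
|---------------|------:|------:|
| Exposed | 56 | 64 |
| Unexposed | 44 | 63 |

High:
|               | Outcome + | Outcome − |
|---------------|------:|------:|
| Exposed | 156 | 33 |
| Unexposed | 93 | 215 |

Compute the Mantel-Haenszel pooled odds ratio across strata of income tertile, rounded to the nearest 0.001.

5.584

OR_MH = Σ(aᵢdᵢ/nᵢ) / Σ(bᵢcᵢ/nᵢ), where nᵢ is the stratum total.
Stratum 1 (Low): n = 633; a·d/n = 183·275/633 = 79.5024; b·c/n = 119·56/633 = 10.5276
Stratum 2 (Middle): n = 227; a·d/n = 56·63/227 = 15.5419; b·c/n = 64·44/227 = 12.4053
Stratum 3 (High): n = 497; a·d/n = 156·215/497 = 67.4849; b·c/n = 33·93/497 = 6.1751
OR_MH = (79.5024 + 15.5419 + 67.4849) / (10.5276 + 12.4053 + 6.1751) = 162.5291 / 29.1080 = 5.58366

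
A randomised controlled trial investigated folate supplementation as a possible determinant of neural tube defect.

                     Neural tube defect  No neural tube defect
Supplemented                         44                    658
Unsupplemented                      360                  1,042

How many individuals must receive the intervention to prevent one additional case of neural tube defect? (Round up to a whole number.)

6

Risk in treated group = 44/702 = 0.06268; risk in control = 360/1402 = 0.25678.
Absolute risk reduction = 0.25678 − 0.06268 = 0.19410
NNT = 1 / ARR = 1 / 0.19410 = 5.152 → round up → 6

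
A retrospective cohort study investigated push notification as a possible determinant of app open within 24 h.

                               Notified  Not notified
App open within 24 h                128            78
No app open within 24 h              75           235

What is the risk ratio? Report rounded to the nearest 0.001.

Reading the table with exposure as columns: a = 128 (Notified, case), b = 75 (Notified, non-case), c = 78 (Not notified, case), d = 235.
Risk in exposed = 128/203 = 0.63054; risk in unexposed = 78/313 = 0.24920.
RR = 0.63054 / 0.24920 = 2.53025
The risk among the exposed is 2.53 times that among the unexposed.

2.530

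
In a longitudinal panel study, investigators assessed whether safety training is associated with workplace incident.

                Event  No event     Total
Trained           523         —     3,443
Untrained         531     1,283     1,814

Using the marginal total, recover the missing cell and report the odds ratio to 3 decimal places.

The missing cell is in the exposed row: 3443 − 523 = 2920.
So a = 523, b = 2920, c = 531, d = 1283.
OR = (a·d)/(b·c) = (523 × 1283) / (2920 × 531) = 671009 / 1550520 = 0.43276

0.433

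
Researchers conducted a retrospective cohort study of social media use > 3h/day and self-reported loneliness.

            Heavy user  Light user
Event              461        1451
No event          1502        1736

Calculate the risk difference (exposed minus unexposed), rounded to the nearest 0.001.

-0.220

Reading the table with exposure as columns: a = 461 (Heavy user, case), b = 1502 (Heavy user, non-case), c = 1451 (Light user, case), d = 1736.
Risk in exposed = 461/1963 = 0.234845; risk in unexposed = 1451/3187 = 0.455287.
Risk difference = 0.234845 − 0.455287 = -0.220442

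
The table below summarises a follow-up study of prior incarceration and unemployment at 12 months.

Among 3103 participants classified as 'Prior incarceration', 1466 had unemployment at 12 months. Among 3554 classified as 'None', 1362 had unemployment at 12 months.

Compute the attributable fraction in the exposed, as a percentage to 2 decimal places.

18.88

From the description: a = 1466, b = 1637, c = 1362, d = 2192.
Risk in exposed = 1466/3103 = 0.47245; risk in unexposed = 1362/3554 = 0.38323.
RR = 0.47245/0.38323 = 1.23280
AR% = (RR − 1)/RR × 100 = (1.23280 − 1)/1.23280 × 100 = 18.8838%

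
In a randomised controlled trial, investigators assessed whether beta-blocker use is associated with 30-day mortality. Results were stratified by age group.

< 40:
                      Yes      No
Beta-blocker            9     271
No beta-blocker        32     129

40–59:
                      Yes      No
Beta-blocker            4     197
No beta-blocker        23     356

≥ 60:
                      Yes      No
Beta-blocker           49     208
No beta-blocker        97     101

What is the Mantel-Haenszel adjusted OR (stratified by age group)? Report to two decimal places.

OR_MH = Σ(aᵢdᵢ/nᵢ) / Σ(bᵢcᵢ/nᵢ), where nᵢ is the stratum total.
Stratum 1 (< 40): n = 441; a·d/n = 9·129/441 = 2.6327; b·c/n = 271·32/441 = 19.6644
Stratum 2 (40–59): n = 580; a·d/n = 4·356/580 = 2.4552; b·c/n = 197·23/580 = 7.8121
Stratum 3 (≥ 60): n = 455; a·d/n = 49·101/455 = 10.8769; b·c/n = 208·97/455 = 44.3429
OR_MH = (2.6327 + 2.4552 + 10.8769) / (19.6644 + 7.8121 + 44.3429) = 15.9647 / 71.8193 = 0.22229

0.22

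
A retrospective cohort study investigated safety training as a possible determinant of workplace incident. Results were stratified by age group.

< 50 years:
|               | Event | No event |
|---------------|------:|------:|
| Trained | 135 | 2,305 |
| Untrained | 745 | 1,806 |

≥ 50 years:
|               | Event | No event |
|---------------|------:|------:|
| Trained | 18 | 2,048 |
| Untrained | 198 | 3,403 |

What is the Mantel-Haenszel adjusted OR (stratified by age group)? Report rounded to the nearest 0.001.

0.144

OR_MH = Σ(aᵢdᵢ/nᵢ) / Σ(bᵢcᵢ/nᵢ), where nᵢ is the stratum total.
Stratum 1 (< 50 years): n = 4991; a·d/n = 135·1806/4991 = 48.8499; b·c/n = 2305·745/4991 = 344.0643
Stratum 2 (≥ 50 years): n = 5667; a·d/n = 18·3403/5667 = 10.8089; b·c/n = 2048·198/5667 = 71.5553
OR_MH = (48.8499 + 10.8089) / (344.0643 + 71.5553) = 59.6588 / 415.6196 = 0.14354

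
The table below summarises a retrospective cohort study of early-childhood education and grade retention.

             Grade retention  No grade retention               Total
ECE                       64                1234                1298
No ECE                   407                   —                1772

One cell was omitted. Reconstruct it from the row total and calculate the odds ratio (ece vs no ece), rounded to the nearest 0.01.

0.17

The missing cell is in the unexposed row: 1772 − 407 = 1365.
So a = 64, b = 1234, c = 407, d = 1365.
OR = (a·d)/(b·c) = (64 × 1365) / (1234 × 407) = 87360 / 502238 = 0.17394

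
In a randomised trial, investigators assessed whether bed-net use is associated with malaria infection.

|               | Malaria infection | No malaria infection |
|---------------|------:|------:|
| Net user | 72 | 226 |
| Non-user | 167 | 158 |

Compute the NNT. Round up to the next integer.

4

Risk in treated group = 72/298 = 0.24161; risk in control = 167/325 = 0.51385.
Absolute risk reduction = 0.51385 − 0.24161 = 0.27224
NNT = 1 / ARR = 1 / 0.27224 = 3.673 → round up → 4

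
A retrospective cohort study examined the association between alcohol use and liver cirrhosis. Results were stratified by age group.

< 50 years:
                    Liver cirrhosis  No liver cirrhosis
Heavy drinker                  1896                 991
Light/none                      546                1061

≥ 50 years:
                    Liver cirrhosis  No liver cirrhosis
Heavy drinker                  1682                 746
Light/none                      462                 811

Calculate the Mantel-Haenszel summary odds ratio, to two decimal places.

3.82

OR_MH = Σ(aᵢdᵢ/nᵢ) / Σ(bᵢcᵢ/nᵢ), where nᵢ is the stratum total.
Stratum 1 (< 50 years): n = 4494; a·d/n = 1896·1061/4494 = 447.6315; b·c/n = 991·546/4494 = 120.4019
Stratum 2 (≥ 50 years): n = 3701; a·d/n = 1682·811/3701 = 368.5766; b·c/n = 746·462/3701 = 93.1240
OR_MH = (447.6315 + 368.5766) / (120.4019 + 93.1240) = 816.2081 / 213.5259 = 3.82253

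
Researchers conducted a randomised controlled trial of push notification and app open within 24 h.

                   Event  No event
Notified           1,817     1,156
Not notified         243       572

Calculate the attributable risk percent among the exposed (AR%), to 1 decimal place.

Cells: a = 1817, b = 1156, c = 243, d = 572.
Risk in exposed = 1817/2973 = 0.61117; risk in unexposed = 243/815 = 0.29816.
RR = 0.61117/0.29816 = 2.04980
AR% = (RR − 1)/RR × 100 = (2.04980 − 1)/2.04980 × 100 = 51.2147%

51.2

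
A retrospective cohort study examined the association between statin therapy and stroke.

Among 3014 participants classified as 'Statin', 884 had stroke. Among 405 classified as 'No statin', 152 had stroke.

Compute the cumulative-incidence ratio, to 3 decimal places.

0.781

From the description: a = 884, b = 2130, c = 152, d = 253.
Risk in exposed = 884/3014 = 0.29330; risk in unexposed = 152/405 = 0.37531.
RR = 0.29330 / 0.37531 = 0.78148
The risk is 22% lower among the exposed than among the unexposed.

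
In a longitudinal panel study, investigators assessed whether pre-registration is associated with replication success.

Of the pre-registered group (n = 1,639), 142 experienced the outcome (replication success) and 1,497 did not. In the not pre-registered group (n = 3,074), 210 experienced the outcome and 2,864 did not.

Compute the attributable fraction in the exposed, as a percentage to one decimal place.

21.1

From the description: a = 142, b = 1497, c = 210, d = 2864.
Risk in exposed = 142/1639 = 0.08664; risk in unexposed = 210/3074 = 0.06831.
RR = 0.08664/0.06831 = 1.26822
AR% = (RR − 1)/RR × 100 = (1.26822 − 1)/1.26822 × 100 = 21.1492%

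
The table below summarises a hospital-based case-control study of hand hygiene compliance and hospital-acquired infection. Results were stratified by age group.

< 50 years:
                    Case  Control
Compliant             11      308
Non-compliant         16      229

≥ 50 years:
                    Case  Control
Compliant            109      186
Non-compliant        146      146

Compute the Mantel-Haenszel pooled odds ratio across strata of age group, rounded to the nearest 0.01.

OR_MH = Σ(aᵢdᵢ/nᵢ) / Σ(bᵢcᵢ/nᵢ), where nᵢ is the stratum total.
Stratum 1 (< 50 years): n = 564; a·d/n = 11·229/564 = 4.4663; b·c/n = 308·16/564 = 8.7376
Stratum 2 (≥ 50 years): n = 587; a·d/n = 109·146/587 = 27.1107; b·c/n = 186·146/587 = 46.2624
OR_MH = (4.4663 + 27.1107) / (8.7376 + 46.2624) = 31.5770 / 54.9999 = 0.57413

0.57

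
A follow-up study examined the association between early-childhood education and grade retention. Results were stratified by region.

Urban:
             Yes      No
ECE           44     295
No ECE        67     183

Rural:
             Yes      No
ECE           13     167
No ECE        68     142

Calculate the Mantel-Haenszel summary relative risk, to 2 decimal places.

RR_MH = Σ(aᵢ·n₀ᵢ/nᵢ) / Σ(cᵢ·n₁ᵢ/nᵢ), with n₁ᵢ = aᵢ+bᵢ (exposed), n₀ᵢ = cᵢ+dᵢ (unexposed), nᵢ = n₁ᵢ+n₀ᵢ.
Stratum 1 (Urban): n₁ = 339, n₀ = 250, n = 589; a·n₀/n = 44·250/589 = 18.6757; c·n₁/n = 67·339/589 = 38.5620
Stratum 2 (Rural): n₁ = 180, n₀ = 210, n = 390; a·n₀/n = 13·210/390 = 7.0000; c·n₁/n = 68·180/390 = 31.3846
RR_MH = (18.6757 + 7.0000) / (38.5620 + 31.3846) = 25.6757 / 69.9466 = 0.36708

0.37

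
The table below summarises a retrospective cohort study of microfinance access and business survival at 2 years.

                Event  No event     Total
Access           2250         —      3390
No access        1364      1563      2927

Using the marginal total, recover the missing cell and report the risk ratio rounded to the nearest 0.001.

The missing cell is in the exposed row: 3390 − 2250 = 1140.
So a = 2250, b = 1140, c = 1364, d = 1563.
RR = [a/(a+b)] / [c/(c+d)] = (2250/3390) / (1364/2927) = 0.66372/0.46601 = 1.42427

1.424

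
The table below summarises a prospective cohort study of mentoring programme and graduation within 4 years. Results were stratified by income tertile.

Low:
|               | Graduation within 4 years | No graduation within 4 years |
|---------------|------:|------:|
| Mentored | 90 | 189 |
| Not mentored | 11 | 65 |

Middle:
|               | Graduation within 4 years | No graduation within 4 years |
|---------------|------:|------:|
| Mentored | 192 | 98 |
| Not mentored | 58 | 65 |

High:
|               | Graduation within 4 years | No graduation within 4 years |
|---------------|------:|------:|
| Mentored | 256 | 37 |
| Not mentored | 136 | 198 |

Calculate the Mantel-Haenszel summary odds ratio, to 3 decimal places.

4.614

OR_MH = Σ(aᵢdᵢ/nᵢ) / Σ(bᵢcᵢ/nᵢ), where nᵢ is the stratum total.
Stratum 1 (Low): n = 355; a·d/n = 90·65/355 = 16.4789; b·c/n = 189·11/355 = 5.8563
Stratum 2 (Middle): n = 413; a·d/n = 192·65/413 = 30.2179; b·c/n = 98·58/413 = 13.7627
Stratum 3 (High): n = 627; a·d/n = 256·198/627 = 80.8421; b·c/n = 37·136/627 = 8.0255
OR_MH = (16.4789 + 30.2179 + 80.8421) / (5.8563 + 13.7627 + 8.0255) = 127.5389 / 27.6446 = 4.61352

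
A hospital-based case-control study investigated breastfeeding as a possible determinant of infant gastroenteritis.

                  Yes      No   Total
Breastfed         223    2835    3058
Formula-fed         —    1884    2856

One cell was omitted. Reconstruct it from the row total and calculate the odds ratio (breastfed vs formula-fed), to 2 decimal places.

0.15

The missing cell is in the unexposed row: 2856 − 1884 = 972.
So a = 223, b = 2835, c = 972, d = 1884.
OR = (a·d)/(b·c) = (223 × 1884) / (2835 × 972) = 420132 / 2755620 = 0.15246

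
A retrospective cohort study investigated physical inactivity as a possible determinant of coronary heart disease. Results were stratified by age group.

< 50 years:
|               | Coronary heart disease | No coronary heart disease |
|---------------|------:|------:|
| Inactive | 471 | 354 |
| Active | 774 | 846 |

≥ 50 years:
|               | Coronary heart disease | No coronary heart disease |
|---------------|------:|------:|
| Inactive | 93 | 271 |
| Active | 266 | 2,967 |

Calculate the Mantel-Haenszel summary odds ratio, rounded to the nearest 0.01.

OR_MH = Σ(aᵢdᵢ/nᵢ) / Σ(bᵢcᵢ/nᵢ), where nᵢ is the stratum total.
Stratum 1 (< 50 years): n = 2445; a·d/n = 471·846/2445 = 162.9718; b·c/n = 354·774/2445 = 112.0638
Stratum 2 (≥ 50 years): n = 3597; a·d/n = 93·2967/3597 = 76.7114; b·c/n = 271·266/3597 = 20.0406
OR_MH = (162.9718 + 76.7114) / (112.0638 + 20.0406) = 239.6832 / 132.1044 = 1.81435

1.81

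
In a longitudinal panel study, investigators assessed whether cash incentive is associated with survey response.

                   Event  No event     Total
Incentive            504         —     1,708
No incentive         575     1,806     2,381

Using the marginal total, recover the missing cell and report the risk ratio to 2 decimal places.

1.22

The missing cell is in the exposed row: 1708 − 504 = 1204.
So a = 504, b = 1204, c = 575, d = 1806.
RR = [a/(a+b)] / [c/(c+d)] = (504/1708) / (575/2381) = 0.29508/0.24150 = 1.22190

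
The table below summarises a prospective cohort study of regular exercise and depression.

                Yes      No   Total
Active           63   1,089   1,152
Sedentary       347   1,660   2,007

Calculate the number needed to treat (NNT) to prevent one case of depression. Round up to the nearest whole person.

9

Risk in treated group = 63/1152 = 0.05469; risk in control = 347/2007 = 0.17289.
Absolute risk reduction = 0.17289 − 0.05469 = 0.11821
NNT = 1 / ARR = 1 / 0.11821 = 8.460 → round up → 9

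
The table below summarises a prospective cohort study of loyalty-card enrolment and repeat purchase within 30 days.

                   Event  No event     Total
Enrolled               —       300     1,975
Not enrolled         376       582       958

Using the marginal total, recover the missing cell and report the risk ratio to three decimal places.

2.161

The missing cell is in the exposed row: 1975 − 300 = 1675.
So a = 1675, b = 300, c = 376, d = 582.
RR = [a/(a+b)] / [c/(c+d)] = (1675/1975) / (376/958) = 0.84810/0.39248 = 2.16085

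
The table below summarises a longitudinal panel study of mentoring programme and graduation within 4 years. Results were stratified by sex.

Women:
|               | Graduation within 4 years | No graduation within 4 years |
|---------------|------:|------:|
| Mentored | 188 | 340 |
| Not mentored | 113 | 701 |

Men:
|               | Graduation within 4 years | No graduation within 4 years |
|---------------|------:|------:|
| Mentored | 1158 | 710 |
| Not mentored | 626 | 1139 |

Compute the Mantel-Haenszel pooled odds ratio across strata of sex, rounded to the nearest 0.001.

OR_MH = Σ(aᵢdᵢ/nᵢ) / Σ(bᵢcᵢ/nᵢ), where nᵢ is the stratum total.
Stratum 1 (Women): n = 1342; a·d/n = 188·701/1342 = 98.2027; b·c/n = 340·113/1342 = 28.6289
Stratum 2 (Men): n = 3633; a·d/n = 1158·1139/3633 = 363.0504; b·c/n = 710·626/3633 = 122.3397
OR_MH = (98.2027 + 363.0504) / (28.6289 + 122.3397) = 461.2531 / 150.9686 = 3.05529

3.055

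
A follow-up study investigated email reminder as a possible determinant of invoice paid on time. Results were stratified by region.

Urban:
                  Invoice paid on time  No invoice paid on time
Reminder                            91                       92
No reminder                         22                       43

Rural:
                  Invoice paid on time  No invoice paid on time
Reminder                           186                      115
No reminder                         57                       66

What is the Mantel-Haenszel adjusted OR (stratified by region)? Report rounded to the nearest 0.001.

OR_MH = Σ(aᵢdᵢ/nᵢ) / Σ(bᵢcᵢ/nᵢ), where nᵢ is the stratum total.
Stratum 1 (Urban): n = 248; a·d/n = 91·43/248 = 15.7782; b·c/n = 92·22/248 = 8.1613
Stratum 2 (Rural): n = 424; a·d/n = 186·66/424 = 28.9528; b·c/n = 115·57/424 = 15.4599
OR_MH = (15.7782 + 28.9528) / (8.1613 + 15.4599) = 44.7311 / 23.6212 = 1.89368

1.894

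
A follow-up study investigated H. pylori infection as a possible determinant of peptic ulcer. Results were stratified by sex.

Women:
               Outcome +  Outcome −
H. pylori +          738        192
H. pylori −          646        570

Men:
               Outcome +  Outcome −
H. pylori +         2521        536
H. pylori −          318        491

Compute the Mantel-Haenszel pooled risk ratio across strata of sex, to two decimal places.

1.78

RR_MH = Σ(aᵢ·n₀ᵢ/nᵢ) / Σ(cᵢ·n₁ᵢ/nᵢ), with n₁ᵢ = aᵢ+bᵢ (exposed), n₀ᵢ = cᵢ+dᵢ (unexposed), nᵢ = n₁ᵢ+n₀ᵢ.
Stratum 1 (Women): n₁ = 930, n₀ = 1216, n = 2146; a·n₀/n = 738·1216/2146 = 418.1771; c·n₁/n = 646·930/2146 = 279.9534
Stratum 2 (Men): n₁ = 3057, n₀ = 809, n = 3866; a·n₀/n = 2521·809/3866 = 527.5450; c·n₁/n = 318·3057/3866 = 251.4553
RR_MH = (418.1771 + 527.5450) / (279.9534 + 251.4553) = 945.7221 / 531.4087 = 1.77965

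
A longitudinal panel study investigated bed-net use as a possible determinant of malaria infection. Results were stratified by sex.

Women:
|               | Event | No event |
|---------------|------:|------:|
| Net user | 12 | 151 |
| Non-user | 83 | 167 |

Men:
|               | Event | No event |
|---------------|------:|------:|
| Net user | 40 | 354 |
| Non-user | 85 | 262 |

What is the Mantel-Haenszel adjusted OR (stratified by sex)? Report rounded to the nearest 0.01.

OR_MH = Σ(aᵢdᵢ/nᵢ) / Σ(bᵢcᵢ/nᵢ), where nᵢ is the stratum total.
Stratum 1 (Women): n = 413; a·d/n = 12·167/413 = 4.8523; b·c/n = 151·83/413 = 30.3462
Stratum 2 (Men): n = 741; a·d/n = 40·262/741 = 14.1430; b·c/n = 354·85/741 = 40.6073
OR_MH = (4.8523 + 14.1430) / (30.3462 + 40.6073) = 18.9954 / 70.9535 = 0.26772

0.27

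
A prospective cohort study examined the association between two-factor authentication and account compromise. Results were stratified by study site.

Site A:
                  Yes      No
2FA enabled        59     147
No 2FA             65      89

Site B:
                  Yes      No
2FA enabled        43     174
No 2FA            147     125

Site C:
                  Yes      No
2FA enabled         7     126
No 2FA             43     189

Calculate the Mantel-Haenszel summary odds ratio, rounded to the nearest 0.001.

0.312

OR_MH = Σ(aᵢdᵢ/nᵢ) / Σ(bᵢcᵢ/nᵢ), where nᵢ is the stratum total.
Stratum 1 (Site A): n = 360; a·d/n = 59·89/360 = 14.5861; b·c/n = 147·65/360 = 26.5417
Stratum 2 (Site B): n = 489; a·d/n = 43·125/489 = 10.9918; b·c/n = 174·147/489 = 52.3067
Stratum 3 (Site C): n = 365; a·d/n = 7·189/365 = 3.6247; b·c/n = 126·43/365 = 14.8438
OR_MH = (14.5861 + 10.9918 + 3.6247) / (26.5417 + 52.3067 + 14.8438) = 29.2026 / 93.6923 = 0.31169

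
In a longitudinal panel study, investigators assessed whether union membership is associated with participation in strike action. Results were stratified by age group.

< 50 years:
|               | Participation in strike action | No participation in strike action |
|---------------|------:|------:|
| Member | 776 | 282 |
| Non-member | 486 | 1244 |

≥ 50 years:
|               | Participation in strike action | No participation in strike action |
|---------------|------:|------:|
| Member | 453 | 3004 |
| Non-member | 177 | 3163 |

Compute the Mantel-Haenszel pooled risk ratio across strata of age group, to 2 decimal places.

RR_MH = Σ(aᵢ·n₀ᵢ/nᵢ) / Σ(cᵢ·n₁ᵢ/nᵢ), with n₁ᵢ = aᵢ+bᵢ (exposed), n₀ᵢ = cᵢ+dᵢ (unexposed), nᵢ = n₁ᵢ+n₀ᵢ.
Stratum 1 (< 50 years): n₁ = 1058, n₀ = 1730, n = 2788; a·n₀/n = 776·1730/2788 = 481.5208; c·n₁/n = 486·1058/2788 = 184.4290
Stratum 2 (≥ 50 years): n₁ = 3457, n₀ = 3340, n = 6797; a·n₀/n = 453·3340/6797 = 222.6011; c·n₁/n = 177·3457/6797 = 90.0234
RR_MH = (481.5208 + 222.6011) / (184.4290 + 90.0234) = 704.1220 / 274.4524 = 2.56555

2.57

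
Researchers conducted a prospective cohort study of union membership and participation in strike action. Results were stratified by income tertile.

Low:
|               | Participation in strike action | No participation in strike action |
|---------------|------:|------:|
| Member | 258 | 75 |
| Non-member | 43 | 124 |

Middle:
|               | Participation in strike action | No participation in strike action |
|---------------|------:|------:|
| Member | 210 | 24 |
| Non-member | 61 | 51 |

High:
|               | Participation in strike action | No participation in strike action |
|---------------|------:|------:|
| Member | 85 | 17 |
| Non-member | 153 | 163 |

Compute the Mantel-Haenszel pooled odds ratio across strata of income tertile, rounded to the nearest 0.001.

OR_MH = Σ(aᵢdᵢ/nᵢ) / Σ(bᵢcᵢ/nᵢ), where nᵢ is the stratum total.
Stratum 1 (Low): n = 500; a·d/n = 258·124/500 = 63.9840; b·c/n = 75·43/500 = 6.4500
Stratum 2 (Middle): n = 346; a·d/n = 210·51/346 = 30.9538; b·c/n = 24·61/346 = 4.2312
Stratum 3 (High): n = 418; a·d/n = 85·163/418 = 33.1459; b·c/n = 17·153/418 = 6.2225
OR_MH = (63.9840 + 30.9538 + 33.1459) / (6.4500 + 4.2312 + 6.2225) = 128.0837 / 16.9037 = 7.57726

7.577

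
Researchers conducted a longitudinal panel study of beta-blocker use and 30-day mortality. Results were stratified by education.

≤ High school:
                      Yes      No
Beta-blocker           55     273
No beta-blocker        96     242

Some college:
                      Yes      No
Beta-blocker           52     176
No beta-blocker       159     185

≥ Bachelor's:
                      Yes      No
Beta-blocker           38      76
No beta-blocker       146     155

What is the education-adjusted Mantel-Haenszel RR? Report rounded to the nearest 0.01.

RR_MH = Σ(aᵢ·n₀ᵢ/nᵢ) / Σ(cᵢ·n₁ᵢ/nᵢ), with n₁ᵢ = aᵢ+bᵢ (exposed), n₀ᵢ = cᵢ+dᵢ (unexposed), nᵢ = n₁ᵢ+n₀ᵢ.
Stratum 1 (≤ High school): n₁ = 328, n₀ = 338, n = 666; a·n₀/n = 55·338/666 = 27.9129; c·n₁/n = 96·328/666 = 47.2793
Stratum 2 (Some college): n₁ = 228, n₀ = 344, n = 572; a·n₀/n = 52·344/572 = 31.2727; c·n₁/n = 159·228/572 = 63.3776
Stratum 3 (≥ Bachelor's): n₁ = 114, n₀ = 301, n = 415; a·n₀/n = 38·301/415 = 27.5614; c·n₁/n = 146·114/415 = 40.1060
RR_MH = (27.9129 + 31.2727 + 27.5614) / (47.2793 + 63.3776 + 40.1060) = 86.7471 / 150.7629 = 0.57539

0.58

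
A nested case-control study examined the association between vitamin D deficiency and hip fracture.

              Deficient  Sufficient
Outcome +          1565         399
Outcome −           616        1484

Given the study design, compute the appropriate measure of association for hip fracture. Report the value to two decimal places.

Reading the table with exposure as columns: a = 1565 (Deficient, case), b = 616 (Deficient, non-case), c = 399 (Sufficient, case), d = 1484.
This is a nested case-control study: participants were sampled on outcome status, so risks in the source population cannot be estimated directly — relative risk is not valid here. The odds ratio is the appropriate measure.
OR = (a·d)/(b·c) = (1565 × 1484) / (616 × 399) = 2322460 / 245784 = 9.44919

9.45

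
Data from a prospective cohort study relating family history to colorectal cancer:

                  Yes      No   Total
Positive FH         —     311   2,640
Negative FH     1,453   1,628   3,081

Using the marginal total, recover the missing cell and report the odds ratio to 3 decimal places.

The missing cell is in the exposed row: 2640 − 311 = 2329.
So a = 2329, b = 311, c = 1453, d = 1628.
OR = (a·d)/(b·c) = (2329 × 1628) / (311 × 1453) = 3791612 / 451883 = 8.39069

8.391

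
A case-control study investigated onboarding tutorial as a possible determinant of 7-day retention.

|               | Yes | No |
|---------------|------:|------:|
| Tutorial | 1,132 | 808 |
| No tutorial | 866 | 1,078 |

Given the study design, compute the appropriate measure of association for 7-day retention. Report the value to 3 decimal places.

Cells: a = 1132, b = 808, c = 866, d = 1078.
This is a case-control study: participants were sampled on outcome status, so risks in the source population cannot be estimated directly — relative risk is not valid here. The odds ratio is the appropriate measure.
OR = (a·d)/(b·c) = (1132 × 1078) / (808 × 866) = 1220296 / 699728 = 1.74396

1.744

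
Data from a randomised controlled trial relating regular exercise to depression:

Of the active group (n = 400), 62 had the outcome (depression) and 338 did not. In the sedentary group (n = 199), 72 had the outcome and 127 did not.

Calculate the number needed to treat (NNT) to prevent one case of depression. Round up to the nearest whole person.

Risk in treated group = 62/400 = 0.15500; risk in control = 72/199 = 0.36181.
Absolute risk reduction = 0.36181 − 0.15500 = 0.20681
NNT = 1 / ARR = 1 / 0.20681 = 4.835 → round up → 5

5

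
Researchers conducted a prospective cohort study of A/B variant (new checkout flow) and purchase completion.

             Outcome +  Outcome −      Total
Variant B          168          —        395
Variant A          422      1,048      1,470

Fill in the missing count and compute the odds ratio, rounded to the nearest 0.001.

1.838

The missing cell is in the exposed row: 395 − 168 = 227.
So a = 168, b = 227, c = 422, d = 1048.
OR = (a·d)/(b·c) = (168 × 1048) / (227 × 422) = 176064 / 95794 = 1.83794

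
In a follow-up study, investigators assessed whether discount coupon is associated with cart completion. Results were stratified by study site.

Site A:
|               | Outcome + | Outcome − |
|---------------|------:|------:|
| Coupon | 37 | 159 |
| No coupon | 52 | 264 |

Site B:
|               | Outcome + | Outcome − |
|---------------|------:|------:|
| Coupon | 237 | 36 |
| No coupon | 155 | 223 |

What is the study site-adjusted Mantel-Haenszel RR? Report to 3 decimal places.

RR_MH = Σ(aᵢ·n₀ᵢ/nᵢ) / Σ(cᵢ·n₁ᵢ/nᵢ), with n₁ᵢ = aᵢ+bᵢ (exposed), n₀ᵢ = cᵢ+dᵢ (unexposed), nᵢ = n₁ᵢ+n₀ᵢ.
Stratum 1 (Site A): n₁ = 196, n₀ = 316, n = 512; a·n₀/n = 37·316/512 = 22.8359; c·n₁/n = 52·196/512 = 19.9062
Stratum 2 (Site B): n₁ = 273, n₀ = 378, n = 651; a·n₀/n = 237·378/651 = 137.6129; c·n₁/n = 155·273/651 = 65.0000
RR_MH = (22.8359 + 137.6129) / (19.9062 + 65.0000) = 160.4488 / 84.9062 = 1.88972

1.890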